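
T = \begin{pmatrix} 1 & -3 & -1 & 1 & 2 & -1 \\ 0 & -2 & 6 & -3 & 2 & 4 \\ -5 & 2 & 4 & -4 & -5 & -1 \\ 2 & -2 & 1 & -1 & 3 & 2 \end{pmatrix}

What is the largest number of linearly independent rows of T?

Row reduce to echelon form.
R3 ← R3 + (5)·R1: [0, -13, -1, 1, 5, -6]
R4 ← R4 − (2)·R1: [0, 4, 3, -3, -1, 4]
R3 ← R3 − (13/2)·R2: [0, 0, -40, 41/2, -8, -32]
R4 ← R4 + (2)·R2: [0, 0, 15, -9, 3, 12]
R4 ← R4 + (3/8)·R3: [0, 0, 0, -21/16, 0, 0]
Echelon form has 4 nonzero rows, so rank(T) = 4.
The rank gives the maximum number of linearly independent rows: 4.

4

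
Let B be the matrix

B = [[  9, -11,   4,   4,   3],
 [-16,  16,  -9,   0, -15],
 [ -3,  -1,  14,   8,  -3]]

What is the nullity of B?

2

Row reduce to echelon form.
R2 ← R2 + (16/9)·R1: [0, -32/9, -17/9, 64/9, -29/3]
R3 ← R3 + (1/3)·R1: [0, -14/3, 46/3, 28/3, -2]
R3 ← R3 − (21/16)·R2: [0, 0, 285/16, 0, 171/16]
3 nonzero rows, so rank(B) = 3.
B has 5 columns; by rank–nullity, nullity = 5 − 3 = 2.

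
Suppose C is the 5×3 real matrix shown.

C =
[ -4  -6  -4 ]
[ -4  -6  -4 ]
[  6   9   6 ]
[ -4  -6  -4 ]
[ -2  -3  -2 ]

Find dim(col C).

Row reduce to echelon form.
R2 ← R2 − R1: [0, 0, 0]
R3 ← R3 + (3/2)·R1: [0, 0, 0]
R4 ← R4 − R1: [0, 0, 0]
R5 ← R5 − (1/2)·R1: [0, 0, 0]
Echelon form has 1 nonzero row, so rank(C) = 1.
The column space has dimension equal to the rank: 1.

1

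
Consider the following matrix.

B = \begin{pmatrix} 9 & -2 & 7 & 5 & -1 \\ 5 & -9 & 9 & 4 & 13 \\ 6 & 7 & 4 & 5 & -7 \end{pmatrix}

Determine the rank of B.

Row reduce to echelon form.
R2 ← R2 − (5/9)·R1: [0, -71/9, 46/9, 11/9, 122/9]
R3 ← R3 − (2/3)·R1: [0, 25/3, -2/3, 5/3, -19/3]
R3 ← R3 + (75/71)·R2: [0, 0, 336/71, 210/71, 567/71]
Echelon form has 3 nonzero rows, so rank(B) = 3.

3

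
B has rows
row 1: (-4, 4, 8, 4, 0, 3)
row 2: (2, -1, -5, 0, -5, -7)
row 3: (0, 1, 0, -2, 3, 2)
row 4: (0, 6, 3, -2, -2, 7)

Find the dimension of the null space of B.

Row reduce to echelon form.
R2 ← R2 + (1/2)·R1: [0, 1, -1, 2, -5, -11/2]
R3 ← R3 − R2: [0, 0, 1, -4, 8, 15/2]
R4 ← R4 − (6)·R2: [0, 0, 9, -14, 28, 40]
R4 ← R4 − (9)·R3: [0, 0, 0, 22, -44, -55/2]
4 nonzero rows, so rank(B) = 4.
B has 6 columns; by rank–nullity, nullity = 6 − 4 = 2.

2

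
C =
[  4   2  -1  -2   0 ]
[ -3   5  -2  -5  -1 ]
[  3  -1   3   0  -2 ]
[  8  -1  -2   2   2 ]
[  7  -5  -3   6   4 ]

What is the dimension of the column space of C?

Row reduce to echelon form.
R2 ← R2 + (3/4)·R1: [0, 13/2, -11/4, -13/2, -1]
R3 ← R3 − (3/4)·R1: [0, -5/2, 15/4, 3/2, -2]
R4 ← R4 − (2)·R1: [0, -5, 0, 6, 2]
R5 ← R5 − (7/4)·R1: [0, -17/2, -5/4, 19/2, 4]
R3 ← R3 + (5/13)·R2: [0, 0, 35/13, -1, -31/13]
R4 ← R4 + (10/13)·R2: [0, 0, -55/26, 1, 16/13]
R5 ← R5 + (17/13)·R2: [0, 0, -63/13, 1, 35/13]
R4 ← R4 + (11/14)·R3: [0, 0, 0, 3/14, -9/14]
R5 ← R5 + (9/5)·R3: [0, 0, 0, -4/5, -8/5]
R5 ← R5 + (56/15)·R4: [0, 0, 0, 0, -4]
Echelon form has 5 nonzero rows, so rank(C) = 5.
The column space has dimension equal to the rank: 5.

5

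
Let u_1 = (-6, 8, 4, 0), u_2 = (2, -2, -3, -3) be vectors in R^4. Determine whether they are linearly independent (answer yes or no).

Form the matrix with these vectors as rows and row reduce.
R2 ← R2 + (1/3)·R1: [0, 2/3, -5/3, -3]
2 nonzero rows, so the 2 vectors span a space of dimension 2.
Since 2 = 2, the vectors are linearly independent.

yes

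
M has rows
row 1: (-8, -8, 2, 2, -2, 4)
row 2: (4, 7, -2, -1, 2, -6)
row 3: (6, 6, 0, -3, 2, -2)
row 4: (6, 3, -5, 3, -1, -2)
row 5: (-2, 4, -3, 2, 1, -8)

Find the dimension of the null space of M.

Row reduce to echelon form.
R2 ← R2 + (1/2)·R1: [0, 3, -1, 0, 1, -4]
R3 ← R3 + (3/4)·R1: [0, 0, 3/2, -3/2, 1/2, 1]
R4 ← R4 + (3/4)·R1: [0, -3, -7/2, 9/2, -5/2, 1]
R5 ← R5 − (1/4)·R1: [0, 6, -7/2, 3/2, 3/2, -9]
R4 ← R4 + R2: [0, 0, -9/2, 9/2, -3/2, -3]
R5 ← R5 − (2)·R2: [0, 0, -3/2, 3/2, -1/2, -1]
R4 ← R4 + (3)·R3: [0, 0, 0, 0, 0, 0]
R5 ← R5 + R3: [0, 0, 0, 0, 0, 0]
3 nonzero rows, so rank(M) = 3.
M has 6 columns; by rank–nullity, nullity = 6 − 3 = 3.

3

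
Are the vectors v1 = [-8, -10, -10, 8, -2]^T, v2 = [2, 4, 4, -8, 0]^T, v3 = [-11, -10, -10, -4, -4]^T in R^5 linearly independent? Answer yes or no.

Form the matrix with these vectors as rows and row reduce.
R2 ← R2 + (1/4)·R1: [0, 3/2, 3/2, -6, -1/2]
R3 ← R3 − (11/8)·R1: [0, 15/4, 15/4, -15, -5/4]
R3 ← R3 − (5/2)·R2: [0, 0, 0, 0, 0]
2 nonzero rows, so the 3 vectors span a space of dimension 2.
Since 2 < 3, the vectors are linearly dependent.

no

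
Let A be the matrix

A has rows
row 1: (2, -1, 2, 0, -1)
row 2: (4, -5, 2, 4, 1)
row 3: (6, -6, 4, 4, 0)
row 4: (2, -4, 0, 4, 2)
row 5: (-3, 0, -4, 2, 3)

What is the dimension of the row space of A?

Row reduce to echelon form.
R2 ← R2 − (2)·R1: [0, -3, -2, 4, 3]
R3 ← R3 − (3)·R1: [0, -3, -2, 4, 3]
R4 ← R4 − R1: [0, -3, -2, 4, 3]
R5 ← R5 + (3/2)·R1: [0, -3/2, -1, 2, 3/2]
R3 ← R3 − R2: [0, 0, 0, 0, 0]
R4 ← R4 − R2: [0, 0, 0, 0, 0]
R5 ← R5 − (1/2)·R2: [0, 0, 0, 0, 0]
Echelon form has 2 nonzero rows, so rank(A) = 2.
The row space has dimension equal to the rank: 2.

2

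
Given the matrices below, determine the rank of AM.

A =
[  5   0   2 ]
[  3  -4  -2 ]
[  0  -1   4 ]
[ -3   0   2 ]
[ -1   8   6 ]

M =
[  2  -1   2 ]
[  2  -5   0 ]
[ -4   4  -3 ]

First compute AM:
[[  2,   3,   4],
 [  6,   9,  12],
 [-18,  21, -12],
 [-14,  11, -12],
 [-10, -15, -20]]
Now row reduce the product.
R2 ← R2 − (3)·R1: [0, 0, 0]
R3 ← R3 + (9)·R1: [0, 48, 24]
R4 ← R4 + (7)·R1: [0, 32, 16]
R5 ← R5 + (5)·R1: [0, 0, 0]
Swap R2 ↔ R3
R4 ← R4 − (2/3)·R2: [0, 0, 0]
2 nonzero rows, so rank(AM) = 2.

2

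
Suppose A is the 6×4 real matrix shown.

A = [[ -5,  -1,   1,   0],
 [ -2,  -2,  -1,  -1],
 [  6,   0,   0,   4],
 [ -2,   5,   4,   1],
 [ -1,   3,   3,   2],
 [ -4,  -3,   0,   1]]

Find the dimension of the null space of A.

1

Row reduce to echelon form.
R2 ← R2 − (2/5)·R1: [0, -8/5, -7/5, -1]
R3 ← R3 + (6/5)·R1: [0, -6/5, 6/5, 4]
R4 ← R4 − (2/5)·R1: [0, 27/5, 18/5, 1]
R5 ← R5 − (1/5)·R1: [0, 16/5, 14/5, 2]
R6 ← R6 − (4/5)·R1: [0, -11/5, -4/5, 1]
R3 ← R3 − (3/4)·R2: [0, 0, 9/4, 19/4]
R4 ← R4 + (27/8)·R2: [0, 0, -9/8, -19/8]
R5 ← R5 + (2)·R2: [0, 0, 0, 0]
R6 ← R6 − (11/8)·R2: [0, 0, 9/8, 19/8]
R4 ← R4 + (1/2)·R3: [0, 0, 0, 0]
R6 ← R6 − (1/2)·R3: [0, 0, 0, 0]
3 nonzero rows, so rank(A) = 3.
A has 4 columns; by rank–nullity, nullity = 4 − 3 = 1.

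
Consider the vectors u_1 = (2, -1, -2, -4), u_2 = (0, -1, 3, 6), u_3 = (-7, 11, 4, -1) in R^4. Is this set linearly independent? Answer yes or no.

Form the matrix with these vectors as rows and row reduce.
R3 ← R3 + (7/2)·R1: [0, 15/2, -3, -15]
R3 ← R3 + (15/2)·R2: [0, 0, 39/2, 30]
3 nonzero rows, so the 3 vectors span a space of dimension 3.
Since 3 = 3, the vectors are linearly independent.

yes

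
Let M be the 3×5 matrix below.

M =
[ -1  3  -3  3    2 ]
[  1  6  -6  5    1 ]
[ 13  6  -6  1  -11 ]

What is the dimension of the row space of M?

Row reduce to echelon form.
R2 ← R2 + R1: [0, 9, -9, 8, 3]
R3 ← R3 + (13)·R1: [0, 45, -45, 40, 15]
R3 ← R3 − (5)·R2: [0, 0, 0, 0, 0]
Echelon form has 2 nonzero rows, so rank(M) = 2.
The row space has dimension equal to the rank: 2.

2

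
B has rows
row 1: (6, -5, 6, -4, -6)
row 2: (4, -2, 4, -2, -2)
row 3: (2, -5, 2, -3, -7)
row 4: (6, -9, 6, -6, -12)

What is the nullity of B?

Row reduce to echelon form.
R2 ← R2 − (2/3)·R1: [0, 4/3, 0, 2/3, 2]
R3 ← R3 − (1/3)·R1: [0, -10/3, 0, -5/3, -5]
R4 ← R4 − R1: [0, -4, 0, -2, -6]
R3 ← R3 + (5/2)·R2: [0, 0, 0, 0, 0]
R4 ← R4 + (3)·R2: [0, 0, 0, 0, 0]
2 nonzero rows, so rank(B) = 2.
B has 5 columns; by rank–nullity, nullity = 5 − 2 = 3.

3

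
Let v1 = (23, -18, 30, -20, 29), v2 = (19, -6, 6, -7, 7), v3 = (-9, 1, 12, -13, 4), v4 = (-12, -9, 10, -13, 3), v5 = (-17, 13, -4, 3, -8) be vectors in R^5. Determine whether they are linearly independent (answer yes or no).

no

Form the matrix with these vectors as rows and row reduce.
R2 ← R2 − (19/23)·R1: [0, 204/23, -432/23, 219/23, -390/23]
R3 ← R3 + (9/23)·R1: [0, -139/23, 546/23, -479/23, 353/23]
R4 ← R4 + (12/23)·R1: [0, -423/23, 590/23, -539/23, 417/23]
R5 ← R5 + (17/23)·R1: [0, -7/23, 418/23, -271/23, 309/23]
R3 ← R3 + (139/204)·R2: [0, 0, 186/17, -975/68, 129/34]
R4 ← R4 + (141/68)·R2: [0, 0, -226/17, -251/68, -579/34]
R5 ← R5 + (7/204)·R2: [0, 0, 298/17, -779/68, 437/34]
R4 ← R4 + (113/93)·R3: [0, 0, 0, -1309/62, -385/31]
R5 ← R5 − (149/93)·R3: [0, 0, 0, 357/31, 210/31]
R5 ← R5 + (6/11)·R4: [0, 0, 0, 0, 0]
4 nonzero rows, so the 5 vectors span a space of dimension 4.
Since 4 < 5, the vectors are linearly dependent.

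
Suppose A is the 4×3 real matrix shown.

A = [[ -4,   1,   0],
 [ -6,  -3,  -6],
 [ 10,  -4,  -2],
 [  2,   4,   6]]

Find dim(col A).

2

Row reduce to echelon form.
R2 ← R2 − (3/2)·R1: [0, -9/2, -6]
R3 ← R3 + (5/2)·R1: [0, -3/2, -2]
R4 ← R4 + (1/2)·R1: [0, 9/2, 6]
R3 ← R3 − (1/3)·R2: [0, 0, 0]
R4 ← R4 + R2: [0, 0, 0]
Echelon form has 2 nonzero rows, so rank(A) = 2.
The column space has dimension equal to the rank: 2.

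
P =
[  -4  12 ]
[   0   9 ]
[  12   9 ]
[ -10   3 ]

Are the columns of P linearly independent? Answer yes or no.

Row reduce P to echelon form.
R3 ← R3 + (3)·R1: [0, 45]
R4 ← R4 − (5/2)·R1: [0, -27]
R3 ← R3 − (5)·R2: [0, 0]
R4 ← R4 + (3)·R2: [0, 0]
2 pivots among 2 columns.
Every column is a pivot column, so the columns are linearly independent.

yes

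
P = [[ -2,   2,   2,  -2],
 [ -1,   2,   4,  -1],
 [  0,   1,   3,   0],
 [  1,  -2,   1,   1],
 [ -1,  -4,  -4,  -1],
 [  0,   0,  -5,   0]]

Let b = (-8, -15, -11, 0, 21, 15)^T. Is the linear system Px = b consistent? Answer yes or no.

yes

Row reduce the augmented matrix [P | b].
R2 ← R2 − (1/2)·R1: [0, 1, 3, 0, -11]
R4 ← R4 + (1/2)·R1: [0, -1, 2, 0, -4]
R5 ← R5 − (1/2)·R1: [0, -5, -5, 0, 25]
R3 ← R3 − R2: [0, 0, 0, 0, 0]
R4 ← R4 + R2: [0, 0, 5, 0, -15]
R5 ← R5 + (5)·R2: [0, 0, 10, 0, -30]
Swap R3 ↔ R4
R5 ← R5 − (2)·R3: [0, 0, 0, 0, 0]
R6 ← R6 + R3: [0, 0, 0, 0, 0]
The echelon form has 3 nonzero rows, and every pivot lies in the first 4 columns, so rank(P) = rank([P|b]) = 3.
The system is consistent.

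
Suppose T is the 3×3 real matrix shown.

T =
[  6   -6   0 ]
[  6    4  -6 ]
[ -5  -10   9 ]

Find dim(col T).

Row reduce to echelon form.
R2 ← R2 − R1: [0, 10, -6]
R3 ← R3 + (5/6)·R1: [0, -15, 9]
R3 ← R3 + (3/2)·R2: [0, 0, 0]
Echelon form has 2 nonzero rows, so rank(T) = 2.
The column space has dimension equal to the rank: 2.

2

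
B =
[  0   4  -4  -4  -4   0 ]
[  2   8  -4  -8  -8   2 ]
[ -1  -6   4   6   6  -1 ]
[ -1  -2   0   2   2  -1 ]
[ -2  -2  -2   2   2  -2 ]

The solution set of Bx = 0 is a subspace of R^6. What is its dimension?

4

Row reduce to echelon form.
Swap R1 ↔ R2
R3 ← R3 + (1/2)·R1: [0, -2, 2, 2, 2, 0]
R4 ← R4 + (1/2)·R1: [0, 2, -2, -2, -2, 0]
R5 ← R5 + R1: [0, 6, -6, -6, -6, 0]
R3 ← R3 + (1/2)·R2: [0, 0, 0, 0, 0, 0]
R4 ← R4 − (1/2)·R2: [0, 0, 0, 0, 0, 0]
R5 ← R5 − (3/2)·R2: [0, 0, 0, 0, 0, 0]
2 nonzero rows, so rank(B) = 2.
B has 6 columns; by rank–nullity, nullity = 6 − 2 = 4.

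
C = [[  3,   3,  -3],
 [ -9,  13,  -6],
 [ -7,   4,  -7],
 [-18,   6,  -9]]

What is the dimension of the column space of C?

3

Row reduce to echelon form.
R2 ← R2 + (3)·R1: [0, 22, -15]
R3 ← R3 + (7/3)·R1: [0, 11, -14]
R4 ← R4 + (6)·R1: [0, 24, -27]
R3 ← R3 − (1/2)·R2: [0, 0, -13/2]
R4 ← R4 − (12/11)·R2: [0, 0, -117/11]
R4 ← R4 − (18/11)·R3: [0, 0, 0]
Echelon form has 3 nonzero rows, so rank(C) = 3.
The column space has dimension equal to the rank: 3.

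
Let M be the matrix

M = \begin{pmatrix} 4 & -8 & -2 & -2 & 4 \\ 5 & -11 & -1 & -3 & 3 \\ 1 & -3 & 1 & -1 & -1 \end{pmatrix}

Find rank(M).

Row reduce to echelon form.
R2 ← R2 − (5/4)·R1: [0, -1, 3/2, -1/2, -2]
R3 ← R3 − (1/4)·R1: [0, -1, 3/2, -1/2, -2]
R3 ← R3 − R2: [0, 0, 0, 0, 0]
Echelon form has 2 nonzero rows, so rank(M) = 2.

2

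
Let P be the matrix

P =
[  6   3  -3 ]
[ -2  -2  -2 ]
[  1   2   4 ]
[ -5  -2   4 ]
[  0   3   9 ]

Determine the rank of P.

2

Row reduce to echelon form.
R2 ← R2 + (1/3)·R1: [0, -1, -3]
R3 ← R3 − (1/6)·R1: [0, 3/2, 9/2]
R4 ← R4 + (5/6)·R1: [0, 1/2, 3/2]
R3 ← R3 + (3/2)·R2: [0, 0, 0]
R4 ← R4 + (1/2)·R2: [0, 0, 0]
R5 ← R5 + (3)·R2: [0, 0, 0]
Echelon form has 2 nonzero rows, so rank(P) = 2.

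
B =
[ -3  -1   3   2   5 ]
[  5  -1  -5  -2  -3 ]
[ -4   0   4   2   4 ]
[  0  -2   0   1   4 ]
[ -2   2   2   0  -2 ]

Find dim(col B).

2

Row reduce to echelon form.
R2 ← R2 + (5/3)·R1: [0, -8/3, 0, 4/3, 16/3]
R3 ← R3 − (4/3)·R1: [0, 4/3, 0, -2/3, -8/3]
R5 ← R5 − (2/3)·R1: [0, 8/3, 0, -4/3, -16/3]
R3 ← R3 + (1/2)·R2: [0, 0, 0, 0, 0]
R4 ← R4 − (3/4)·R2: [0, 0, 0, 0, 0]
R5 ← R5 + R2: [0, 0, 0, 0, 0]
Echelon form has 2 nonzero rows, so rank(B) = 2.
The column space has dimension equal to the rank: 2.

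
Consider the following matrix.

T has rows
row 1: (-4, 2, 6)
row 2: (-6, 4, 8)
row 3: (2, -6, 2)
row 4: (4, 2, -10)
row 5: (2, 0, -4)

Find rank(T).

2

Row reduce to echelon form.
R2 ← R2 − (3/2)·R1: [0, 1, -1]
R3 ← R3 + (1/2)·R1: [0, -5, 5]
R4 ← R4 + R1: [0, 4, -4]
R5 ← R5 + (1/2)·R1: [0, 1, -1]
R3 ← R3 + (5)·R2: [0, 0, 0]
R4 ← R4 − (4)·R2: [0, 0, 0]
R5 ← R5 − R2: [0, 0, 0]
Echelon form has 2 nonzero rows, so rank(T) = 2.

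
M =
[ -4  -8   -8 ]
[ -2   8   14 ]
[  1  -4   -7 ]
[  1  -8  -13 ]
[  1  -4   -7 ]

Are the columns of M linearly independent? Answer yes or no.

Row reduce M to echelon form.
R2 ← R2 − (1/2)·R1: [0, 12, 18]
R3 ← R3 + (1/4)·R1: [0, -6, -9]
R4 ← R4 + (1/4)·R1: [0, -10, -15]
R5 ← R5 + (1/4)·R1: [0, -6, -9]
R3 ← R3 + (1/2)·R2: [0, 0, 0]
R4 ← R4 + (5/6)·R2: [0, 0, 0]
R5 ← R5 + (1/2)·R2: [0, 0, 0]
2 pivots among 3 columns.
Only 2 < 3 pivot columns, so the columns are linearly dependent.

no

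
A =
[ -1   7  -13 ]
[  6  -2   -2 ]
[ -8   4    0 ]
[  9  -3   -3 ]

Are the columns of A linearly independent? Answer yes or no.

Row reduce A to echelon form.
R2 ← R2 + (6)·R1: [0, 40, -80]
R3 ← R3 − (8)·R1: [0, -52, 104]
R4 ← R4 + (9)·R1: [0, 60, -120]
R3 ← R3 + (13/10)·R2: [0, 0, 0]
R4 ← R4 − (3/2)·R2: [0, 0, 0]
2 pivots among 3 columns.
Only 2 < 3 pivot columns, so the columns are linearly dependent.

no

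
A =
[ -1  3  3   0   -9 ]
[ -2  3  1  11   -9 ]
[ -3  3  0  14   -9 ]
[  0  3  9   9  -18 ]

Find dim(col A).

4

Row reduce to echelon form.
R2 ← R2 − (2)·R1: [0, -3, -5, 11, 9]
R3 ← R3 − (3)·R1: [0, -6, -9, 14, 18]
R3 ← R3 − (2)·R2: [0, 0, 1, -8, 0]
R4 ← R4 + R2: [0, 0, 4, 20, -9]
R4 ← R4 − (4)·R3: [0, 0, 0, 52, -9]
Echelon form has 4 nonzero rows, so rank(A) = 4.
The column space has dimension equal to the rank: 4.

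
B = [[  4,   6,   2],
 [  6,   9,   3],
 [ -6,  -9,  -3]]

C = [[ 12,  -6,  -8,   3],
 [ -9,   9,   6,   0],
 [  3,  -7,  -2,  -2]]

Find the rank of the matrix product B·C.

First compute BC:
[[  0,  16,   0,   8],
 [  0,  24,   0,  12],
 [  0, -24,   0, -12]]
Now row reduce the product.
R2 ← R2 − (3/2)·R1: [0, 0, 0, 0]
R3 ← R3 + (3/2)·R1: [0, 0, 0, 0]
1 nonzero row, so rank(BC) = 1.

1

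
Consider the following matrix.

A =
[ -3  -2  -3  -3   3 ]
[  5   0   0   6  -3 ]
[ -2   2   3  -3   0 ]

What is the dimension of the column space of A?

2

Row reduce to echelon form.
R2 ← R2 + (5/3)·R1: [0, -10/3, -5, 1, 2]
R3 ← R3 − (2/3)·R1: [0, 10/3, 5, -1, -2]
R3 ← R3 + R2: [0, 0, 0, 0, 0]
Echelon form has 2 nonzero rows, so rank(A) = 2.
The column space has dimension equal to the rank: 2.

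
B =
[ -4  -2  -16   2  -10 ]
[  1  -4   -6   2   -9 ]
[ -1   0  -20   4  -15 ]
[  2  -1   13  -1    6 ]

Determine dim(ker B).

Row reduce to echelon form.
R2 ← R2 + (1/4)·R1: [0, -9/2, -10, 5/2, -23/2]
R3 ← R3 − (1/4)·R1: [0, 1/2, -16, 7/2, -25/2]
R4 ← R4 + (1/2)·R1: [0, -2, 5, 0, 1]
R3 ← R3 + (1/9)·R2: [0, 0, -154/9, 34/9, -124/9]
R4 ← R4 − (4/9)·R2: [0, 0, 85/9, -10/9, 55/9]
R4 ← R4 + (85/154)·R3: [0, 0, 0, 75/77, -115/77]
4 nonzero rows, so rank(B) = 4.
B has 5 columns; by rank–nullity, nullity = 5 − 4 = 1.

1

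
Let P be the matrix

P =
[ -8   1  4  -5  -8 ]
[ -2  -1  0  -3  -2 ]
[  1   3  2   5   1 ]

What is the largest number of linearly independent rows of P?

2

Row reduce to echelon form.
R2 ← R2 − (1/4)·R1: [0, -5/4, -1, -7/4, 0]
R3 ← R3 + (1/8)·R1: [0, 25/8, 5/2, 35/8, 0]
R3 ← R3 + (5/2)·R2: [0, 0, 0, 0, 0]
Echelon form has 2 nonzero rows, so rank(P) = 2.
The rank gives the maximum number of linearly independent rows: 2.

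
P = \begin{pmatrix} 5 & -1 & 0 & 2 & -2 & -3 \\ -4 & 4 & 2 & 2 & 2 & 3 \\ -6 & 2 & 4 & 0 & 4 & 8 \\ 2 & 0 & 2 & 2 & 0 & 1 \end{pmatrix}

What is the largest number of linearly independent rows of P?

3

Row reduce to echelon form.
R2 ← R2 + (4/5)·R1: [0, 16/5, 2, 18/5, 2/5, 3/5]
R3 ← R3 + (6/5)·R1: [0, 4/5, 4, 12/5, 8/5, 22/5]
R4 ← R4 − (2/5)·R1: [0, 2/5, 2, 6/5, 4/5, 11/5]
R3 ← R3 − (1/4)·R2: [0, 0, 7/2, 3/2, 3/2, 17/4]
R4 ← R4 − (1/8)·R2: [0, 0, 7/4, 3/4, 3/4, 17/8]
R4 ← R4 − (1/2)·R3: [0, 0, 0, 0, 0, 0]
Echelon form has 3 nonzero rows, so rank(P) = 3.
The rank gives the maximum number of linearly independent rows: 3.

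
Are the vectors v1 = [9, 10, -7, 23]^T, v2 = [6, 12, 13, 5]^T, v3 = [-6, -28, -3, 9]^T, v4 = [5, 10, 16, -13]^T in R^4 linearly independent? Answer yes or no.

yes

Form the matrix with these vectors as rows and row reduce.
R2 ← R2 − (2/3)·R1: [0, 16/3, 53/3, -31/3]
R3 ← R3 + (2/3)·R1: [0, -64/3, -23/3, 73/3]
R4 ← R4 − (5/9)·R1: [0, 40/9, 179/9, -232/9]
R3 ← R3 + (4)·R2: [0, 0, 63, -17]
R4 ← R4 − (5/6)·R2: [0, 0, 31/6, -103/6]
R4 ← R4 − (31/378)·R3: [0, 0, 0, -2981/189]
4 nonzero rows, so the 4 vectors span a space of dimension 4.
Since 4 = 4, the vectors are linearly independent.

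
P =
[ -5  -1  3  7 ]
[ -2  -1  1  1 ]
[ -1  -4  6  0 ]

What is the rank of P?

Row reduce to echelon form.
R2 ← R2 − (2/5)·R1: [0, -3/5, -1/5, -9/5]
R3 ← R3 − (1/5)·R1: [0, -19/5, 27/5, -7/5]
R3 ← R3 − (19/3)·R2: [0, 0, 20/3, 10]
Echelon form has 3 nonzero rows, so rank(P) = 3.

3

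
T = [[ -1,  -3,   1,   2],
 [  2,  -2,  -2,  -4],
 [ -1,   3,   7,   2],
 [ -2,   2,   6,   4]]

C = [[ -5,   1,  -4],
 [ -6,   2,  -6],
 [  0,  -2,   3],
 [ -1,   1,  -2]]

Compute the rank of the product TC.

First compute TC:
[[ 21,  -7,  21],
 [  6,  -2,   6],
 [-15,  -7,   3],
 [ -6,  -6,   6]]
Now row reduce the product.
R2 ← R2 − (2/7)·R1: [0, 0, 0]
R3 ← R3 + (5/7)·R1: [0, -12, 18]
R4 ← R4 + (2/7)·R1: [0, -8, 12]
Swap R2 ↔ R3
R4 ← R4 − (2/3)·R2: [0, 0, 0]
2 nonzero rows, so rank(TC) = 2.

2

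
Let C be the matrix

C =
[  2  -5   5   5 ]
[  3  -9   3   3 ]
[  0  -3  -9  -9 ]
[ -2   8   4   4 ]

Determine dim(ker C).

Row reduce to echelon form.
R2 ← R2 − (3/2)·R1: [0, -3/2, -9/2, -9/2]
R4 ← R4 + R1: [0, 3, 9, 9]
R3 ← R3 − (2)·R2: [0, 0, 0, 0]
R4 ← R4 + (2)·R2: [0, 0, 0, 0]
2 nonzero rows, so rank(C) = 2.
C has 4 columns; by rank–nullity, nullity = 4 − 2 = 2.

2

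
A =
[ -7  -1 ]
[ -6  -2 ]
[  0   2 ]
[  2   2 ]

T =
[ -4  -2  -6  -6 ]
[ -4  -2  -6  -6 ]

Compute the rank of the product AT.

First compute AT:
[[ 32,  16,  48,  48],
 [ 32,  16,  48,  48],
 [ -8,  -4, -12, -12],
 [-16,  -8, -24, -24]]
Now row reduce the product.
R2 ← R2 − R1: [0, 0, 0, 0]
R3 ← R3 + (1/4)·R1: [0, 0, 0, 0]
R4 ← R4 + (1/2)·R1: [0, 0, 0, 0]
1 nonzero row, so rank(AT) = 1.

1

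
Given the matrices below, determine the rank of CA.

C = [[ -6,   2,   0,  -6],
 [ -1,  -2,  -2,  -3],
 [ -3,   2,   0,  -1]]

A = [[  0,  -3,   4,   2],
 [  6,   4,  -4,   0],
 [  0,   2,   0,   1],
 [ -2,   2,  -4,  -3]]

First compute CA:
[[ 24,  14,  -8,   6],
 [ -6, -15,  16,   5],
 [ 14,  15, -16,  -3]]
Now row reduce the product.
R2 ← R2 + (1/4)·R1: [0, -23/2, 14, 13/2]
R3 ← R3 − (7/12)·R1: [0, 41/6, -34/3, -13/2]
R3 ← R3 + (41/69)·R2: [0, 0, -208/69, -182/69]
3 nonzero rows, so rank(CA) = 3.

3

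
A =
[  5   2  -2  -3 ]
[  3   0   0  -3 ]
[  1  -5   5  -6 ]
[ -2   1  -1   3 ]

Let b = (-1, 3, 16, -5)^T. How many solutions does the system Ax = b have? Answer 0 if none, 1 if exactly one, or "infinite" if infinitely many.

infinite

Row reduce the augmented matrix [A | b].
R2 ← R2 − (3/5)·R1: [0, -6/5, 6/5, -6/5, 18/5]
R3 ← R3 − (1/5)·R1: [0, -27/5, 27/5, -27/5, 81/5]
R4 ← R4 + (2/5)·R1: [0, 9/5, -9/5, 9/5, -27/5]
R3 ← R3 − (9/2)·R2: [0, 0, 0, 0, 0]
R4 ← R4 + (3/2)·R2: [0, 0, 0, 0, 0]
The echelon form has 2 nonzero rows, and every pivot lies in the first 4 columns, so rank(A) = rank([A|b]) = 2.
The system is consistent.
rank = 2 < 4 unknowns, so there are infinitely many solutions.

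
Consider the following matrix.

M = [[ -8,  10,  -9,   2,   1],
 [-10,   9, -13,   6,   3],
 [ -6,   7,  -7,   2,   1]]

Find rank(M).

2

Row reduce to echelon form.
R2 ← R2 − (5/4)·R1: [0, -7/2, -7/4, 7/2, 7/4]
R3 ← R3 − (3/4)·R1: [0, -1/2, -1/4, 1/2, 1/4]
R3 ← R3 − (1/7)·R2: [0, 0, 0, 0, 0]
Echelon form has 2 nonzero rows, so rank(M) = 2.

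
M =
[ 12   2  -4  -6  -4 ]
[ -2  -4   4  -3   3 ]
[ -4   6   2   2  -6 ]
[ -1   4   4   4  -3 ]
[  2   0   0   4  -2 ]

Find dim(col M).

Row reduce to echelon form.
R2 ← R2 + (1/6)·R1: [0, -11/3, 10/3, -4, 7/3]
R3 ← R3 + (1/3)·R1: [0, 20/3, 2/3, 0, -22/3]
R4 ← R4 + (1/12)·R1: [0, 25/6, 11/3, 7/2, -10/3]
R5 ← R5 − (1/6)·R1: [0, -1/3, 2/3, 5, -4/3]
R3 ← R3 + (20/11)·R2: [0, 0, 74/11, -80/11, -34/11]
R4 ← R4 + (25/22)·R2: [0, 0, 82/11, -23/22, -15/22]
R5 ← R5 − (1/11)·R2: [0, 0, 4/11, 59/11, -17/11]
R4 ← R4 − (41/37)·R3: [0, 0, 0, 519/74, 203/74]
R5 ← R5 − (2/37)·R3: [0, 0, 0, 213/37, -51/37]
R5 ← R5 − (142/173)·R4: [0, 0, 0, 0, -628/173]
Echelon form has 5 nonzero rows, so rank(M) = 5.
The column space has dimension equal to the rank: 5.

5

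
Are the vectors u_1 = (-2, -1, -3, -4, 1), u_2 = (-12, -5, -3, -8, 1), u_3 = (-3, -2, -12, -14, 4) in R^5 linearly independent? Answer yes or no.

no

Form the matrix with these vectors as rows and row reduce.
R2 ← R2 − (6)·R1: [0, 1, 15, 16, -5]
R3 ← R3 − (3/2)·R1: [0, -1/2, -15/2, -8, 5/2]
R3 ← R3 + (1/2)·R2: [0, 0, 0, 0, 0]
2 nonzero rows, so the 3 vectors span a space of dimension 2.
Since 2 < 3, the vectors are linearly dependent.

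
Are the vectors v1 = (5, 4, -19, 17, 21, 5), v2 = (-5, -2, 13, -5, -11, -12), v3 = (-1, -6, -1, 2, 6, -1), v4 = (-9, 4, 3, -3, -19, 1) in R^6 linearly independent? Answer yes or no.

yes

Form the matrix with these vectors as rows and row reduce.
R2 ← R2 + R1: [0, 2, -6, 12, 10, -7]
R3 ← R3 + (1/5)·R1: [0, -26/5, -24/5, 27/5, 51/5, 0]
R4 ← R4 + (9/5)·R1: [0, 56/5, -156/5, 138/5, 94/5, 10]
R3 ← R3 + (13/5)·R2: [0, 0, -102/5, 183/5, 181/5, -91/5]
R4 ← R4 − (28/5)·R2: [0, 0, 12/5, -198/5, -186/5, 246/5]
R4 ← R4 + (2/17)·R3: [0, 0, 0, -600/17, -560/17, 800/17]
4 nonzero rows, so the 4 vectors span a space of dimension 4.
Since 4 = 4, the vectors are linearly independent.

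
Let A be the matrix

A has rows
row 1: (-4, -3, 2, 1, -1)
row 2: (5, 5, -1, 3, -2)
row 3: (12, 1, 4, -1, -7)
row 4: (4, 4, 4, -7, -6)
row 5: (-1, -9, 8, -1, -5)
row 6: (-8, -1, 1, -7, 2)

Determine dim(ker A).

0

Row reduce to echelon form.
R2 ← R2 + (5/4)·R1: [0, 5/4, 3/2, 17/4, -13/4]
R3 ← R3 + (3)·R1: [0, -8, 10, 2, -10]
R4 ← R4 + R1: [0, 1, 6, -6, -7]
R5 ← R5 − (1/4)·R1: [0, -33/4, 15/2, -5/4, -19/4]
R6 ← R6 − (2)·R1: [0, 5, -3, -9, 4]
R3 ← R3 + (32/5)·R2: [0, 0, 98/5, 146/5, -154/5]
R4 ← R4 − (4/5)·R2: [0, 0, 24/5, -47/5, -22/5]
R5 ← R5 + (33/5)·R2: [0, 0, 87/5, 134/5, -131/5]
R6 ← R6 − (4)·R2: [0, 0, -9, -26, 17]
R4 ← R4 − (12/49)·R3: [0, 0, 0, -811/49, 22/7]
R5 ← R5 − (87/98)·R3: [0, 0, 0, 43/49, 8/7]
R6 ← R6 + (45/98)·R3: [0, 0, 0, -617/49, 20/7]
R5 ← R5 + (43/811)·R4: [0, 0, 0, 0, 1062/811]
R6 ← R6 − (617/811)·R4: [0, 0, 0, 0, 378/811]
R6 ← R6 − (21/59)·R5: [0, 0, 0, 0, 0]
5 nonzero rows, so rank(A) = 5.
A has 5 columns; by rank–nullity, nullity = 5 − 5 = 0.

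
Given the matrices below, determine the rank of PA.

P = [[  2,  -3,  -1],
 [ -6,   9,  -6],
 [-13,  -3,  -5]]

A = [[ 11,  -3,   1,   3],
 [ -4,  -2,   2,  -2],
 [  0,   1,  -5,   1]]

3

First compute PA:
[[ 34,  -1,   1,  11],
 [-102,  -6,  42, -42],
 [-131,  40,   6, -38]]
Now row reduce the product.
R2 ← R2 + (3)·R1: [0, -9, 45, -9]
R3 ← R3 + (131/34)·R1: [0, 1229/34, 335/34, 149/34]
R3 ← R3 + (1229/306)·R2: [0, 0, 3240/17, -540/17]
3 nonzero rows, so rank(PA) = 3.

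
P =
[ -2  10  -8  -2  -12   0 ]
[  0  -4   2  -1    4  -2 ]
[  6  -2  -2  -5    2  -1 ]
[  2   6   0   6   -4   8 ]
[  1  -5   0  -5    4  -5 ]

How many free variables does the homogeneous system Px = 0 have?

Row reduce to echelon form.
R3 ← R3 + (3)·R1: [0, 28, -26, -11, -34, -1]
R4 ← R4 + R1: [0, 16, -8, 4, -16, 8]
R5 ← R5 + (1/2)·R1: [0, 0, -4, -6, -2, -5]
R3 ← R3 + (7)·R2: [0, 0, -12, -18, -6, -15]
R4 ← R4 + (4)·R2: [0, 0, 0, 0, 0, 0]
R5 ← R5 − (1/3)·R3: [0, 0, 0, 0, 0, 0]
3 nonzero rows, so rank(P) = 3.
P has 6 columns; by rank–nullity, nullity = 6 − 3 = 3.

3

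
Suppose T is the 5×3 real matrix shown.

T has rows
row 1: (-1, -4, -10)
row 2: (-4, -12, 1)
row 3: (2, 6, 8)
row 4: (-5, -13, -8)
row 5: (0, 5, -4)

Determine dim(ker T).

Row reduce to echelon form.
R2 ← R2 − (4)·R1: [0, 4, 41]
R3 ← R3 + (2)·R1: [0, -2, -12]
R4 ← R4 − (5)·R1: [0, 7, 42]
R3 ← R3 + (1/2)·R2: [0, 0, 17/2]
R4 ← R4 − (7/4)·R2: [0, 0, -119/4]
R5 ← R5 − (5/4)·R2: [0, 0, -221/4]
R4 ← R4 + (7/2)·R3: [0, 0, 0]
R5 ← R5 + (13/2)·R3: [0, 0, 0]
3 nonzero rows, so rank(T) = 3.
T has 3 columns; by rank–nullity, nullity = 3 − 3 = 0.

0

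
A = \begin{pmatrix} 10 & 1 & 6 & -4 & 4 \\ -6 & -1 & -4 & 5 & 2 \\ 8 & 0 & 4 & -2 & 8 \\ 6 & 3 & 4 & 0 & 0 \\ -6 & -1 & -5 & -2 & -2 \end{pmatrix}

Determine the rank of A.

Row reduce to echelon form.
R2 ← R2 + (3/5)·R1: [0, -2/5, -2/5, 13/5, 22/5]
R3 ← R3 − (4/5)·R1: [0, -4/5, -4/5, 6/5, 24/5]
R4 ← R4 − (3/5)·R1: [0, 12/5, 2/5, 12/5, -12/5]
R5 ← R5 + (3/5)·R1: [0, -2/5, -7/5, -22/5, 2/5]
R3 ← R3 − (2)·R2: [0, 0, 0, -4, -4]
R4 ← R4 + (6)·R2: [0, 0, -2, 18, 24]
R5 ← R5 − R2: [0, 0, -1, -7, -4]
Swap R3 ↔ R4
R5 ← R5 − (1/2)·R3: [0, 0, 0, -16, -16]
R5 ← R5 − (4)·R4: [0, 0, 0, 0, 0]
Echelon form has 4 nonzero rows, so rank(A) = 4.

4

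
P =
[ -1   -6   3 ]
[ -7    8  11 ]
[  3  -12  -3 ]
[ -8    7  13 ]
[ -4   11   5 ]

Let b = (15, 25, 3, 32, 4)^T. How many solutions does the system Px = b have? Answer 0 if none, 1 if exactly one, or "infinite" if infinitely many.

Row reduce the augmented matrix [P | b].
R2 ← R2 − (7)·R1: [0, 50, -10, -80]
R3 ← R3 + (3)·R1: [0, -30, 6, 48]
R4 ← R4 − (8)·R1: [0, 55, -11, -88]
R5 ← R5 − (4)·R1: [0, 35, -7, -56]
R3 ← R3 + (3/5)·R2: [0, 0, 0, 0]
R4 ← R4 − (11/10)·R2: [0, 0, 0, 0]
R5 ← R5 − (7/10)·R2: [0, 0, 0, 0]
The echelon form has 2 nonzero rows, and every pivot lies in the first 3 columns, so rank(P) = rank([P|b]) = 2.
The system is consistent.
rank = 2 < 3 unknowns, so there are infinitely many solutions.

infinite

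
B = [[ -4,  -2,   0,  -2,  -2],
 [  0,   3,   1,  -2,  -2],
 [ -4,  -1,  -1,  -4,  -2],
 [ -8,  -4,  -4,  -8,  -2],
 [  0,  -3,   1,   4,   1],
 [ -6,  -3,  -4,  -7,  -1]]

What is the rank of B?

3

Row reduce to echelon form.
R3 ← R3 − R1: [0, 1, -1, -2, 0]
R4 ← R4 − (2)·R1: [0, 0, -4, -4, 2]
R6 ← R6 − (3/2)·R1: [0, 0, -4, -4, 2]
R3 ← R3 − (1/3)·R2: [0, 0, -4/3, -4/3, 2/3]
R5 ← R5 + R2: [0, 0, 2, 2, -1]
R4 ← R4 − (3)·R3: [0, 0, 0, 0, 0]
R5 ← R5 + (3/2)·R3: [0, 0, 0, 0, 0]
R6 ← R6 − (3)·R3: [0, 0, 0, 0, 0]
Echelon form has 3 nonzero rows, so rank(B) = 3.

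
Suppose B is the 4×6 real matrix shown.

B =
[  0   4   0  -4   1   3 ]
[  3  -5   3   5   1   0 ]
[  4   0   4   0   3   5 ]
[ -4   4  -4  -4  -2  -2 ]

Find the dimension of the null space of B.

Row reduce to echelon form.
Swap R1 ↔ R2
R3 ← R3 − (4/3)·R1: [0, 20/3, 0, -20/3, 5/3, 5]
R4 ← R4 + (4/3)·R1: [0, -8/3, 0, 8/3, -2/3, -2]
R3 ← R3 − (5/3)·R2: [0, 0, 0, 0, 0, 0]
R4 ← R4 + (2/3)·R2: [0, 0, 0, 0, 0, 0]
2 nonzero rows, so rank(B) = 2.
B has 6 columns; by rank–nullity, nullity = 6 − 2 = 4.

4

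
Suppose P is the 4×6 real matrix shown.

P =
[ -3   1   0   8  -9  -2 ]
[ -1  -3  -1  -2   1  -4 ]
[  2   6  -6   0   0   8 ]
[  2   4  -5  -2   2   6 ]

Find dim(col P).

Row reduce to echelon form.
R2 ← R2 − (1/3)·R1: [0, -10/3, -1, -14/3, 4, -10/3]
R3 ← R3 + (2/3)·R1: [0, 20/3, -6, 16/3, -6, 20/3]
R4 ← R4 + (2/3)·R1: [0, 14/3, -5, 10/3, -4, 14/3]
R3 ← R3 + (2)·R2: [0, 0, -8, -4, 2, 0]
R4 ← R4 + (7/5)·R2: [0, 0, -32/5, -16/5, 8/5, 0]
R4 ← R4 − (4/5)·R3: [0, 0, 0, 0, 0, 0]
Echelon form has 3 nonzero rows, so rank(P) = 3.
The column space has dimension equal to the rank: 3.

3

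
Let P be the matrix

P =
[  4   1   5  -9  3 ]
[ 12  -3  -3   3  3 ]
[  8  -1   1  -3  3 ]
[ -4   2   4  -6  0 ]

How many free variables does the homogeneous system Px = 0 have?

3

Row reduce to echelon form.
R2 ← R2 − (3)·R1: [0, -6, -18, 30, -6]
R3 ← R3 − (2)·R1: [0, -3, -9, 15, -3]
R4 ← R4 + R1: [0, 3, 9, -15, 3]
R3 ← R3 − (1/2)·R2: [0, 0, 0, 0, 0]
R4 ← R4 + (1/2)·R2: [0, 0, 0, 0, 0]
2 nonzero rows, so rank(P) = 2.
P has 5 columns; by rank–nullity, nullity = 5 − 2 = 3.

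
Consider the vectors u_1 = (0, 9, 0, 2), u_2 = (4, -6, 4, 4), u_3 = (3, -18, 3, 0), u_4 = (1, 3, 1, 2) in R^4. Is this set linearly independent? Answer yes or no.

Form the matrix with these vectors as rows and row reduce.
Swap R1 ↔ R2
R3 ← R3 − (3/4)·R1: [0, -27/2, 0, -3]
R4 ← R4 − (1/4)·R1: [0, 9/2, 0, 1]
R3 ← R3 + (3/2)·R2: [0, 0, 0, 0]
R4 ← R4 − (1/2)·R2: [0, 0, 0, 0]
2 nonzero rows, so the 4 vectors span a space of dimension 2.
Since 2 < 4, the vectors are linearly dependent.

no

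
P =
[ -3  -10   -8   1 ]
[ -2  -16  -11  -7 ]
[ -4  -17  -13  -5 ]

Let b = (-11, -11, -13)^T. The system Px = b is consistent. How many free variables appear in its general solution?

1

Row reduce the augmented matrix [P | b].
R2 ← R2 − (2/3)·R1: [0, -28/3, -17/3, -23/3, -11/3]
R3 ← R3 − (4/3)·R1: [0, -11/3, -7/3, -19/3, 5/3]
R3 ← R3 − (11/28)·R2: [0, 0, -3/28, -93/28, 87/28]
The echelon form has 3 nonzero rows, and every pivot lies in the first 4 columns, so rank(P) = rank([P|b]) = 3.
The system is consistent.
Free variables = (unknowns) − (rank) = 4 − 3 = 1.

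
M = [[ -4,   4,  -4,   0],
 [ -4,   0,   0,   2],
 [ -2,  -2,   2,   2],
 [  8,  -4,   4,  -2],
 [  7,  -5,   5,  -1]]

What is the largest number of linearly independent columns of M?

2

Row reduce to echelon form.
R2 ← R2 − R1: [0, -4, 4, 2]
R3 ← R3 − (1/2)·R1: [0, -4, 4, 2]
R4 ← R4 + (2)·R1: [0, 4, -4, -2]
R5 ← R5 + (7/4)·R1: [0, 2, -2, -1]
R3 ← R3 − R2: [0, 0, 0, 0]
R4 ← R4 + R2: [0, 0, 0, 0]
R5 ← R5 + (1/2)·R2: [0, 0, 0, 0]
Echelon form has 2 nonzero rows, so rank(M) = 2.
The rank gives the maximum number of linearly independent columns: 2.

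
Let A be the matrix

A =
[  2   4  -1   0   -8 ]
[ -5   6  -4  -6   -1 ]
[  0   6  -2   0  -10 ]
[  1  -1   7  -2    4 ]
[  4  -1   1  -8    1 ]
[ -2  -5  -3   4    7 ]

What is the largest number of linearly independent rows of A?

5

Row reduce to echelon form.
R2 ← R2 + (5/2)·R1: [0, 16, -13/2, -6, -21]
R4 ← R4 − (1/2)·R1: [0, -3, 15/2, -2, 8]
R5 ← R5 − (2)·R1: [0, -9, 3, -8, 17]
R6 ← R6 + R1: [0, -1, -4, 4, -1]
R3 ← R3 − (3/8)·R2: [0, 0, 7/16, 9/4, -17/8]
R4 ← R4 + (3/16)·R2: [0, 0, 201/32, -25/8, 65/16]
R5 ← R5 + (9/16)·R2: [0, 0, -21/32, -91/8, 83/16]
R6 ← R6 + (1/16)·R2: [0, 0, -141/32, 29/8, -37/16]
R4 ← R4 − (201/14)·R3: [0, 0, 0, -248/7, 242/7]
R5 ← R5 + (3/2)·R3: [0, 0, 0, -8, 2]
R6 ← R6 + (141/14)·R3: [0, 0, 0, 184/7, -166/7]
R5 ← R5 − (7/31)·R4: [0, 0, 0, 0, -180/31]
R6 ← R6 + (23/31)·R4: [0, 0, 0, 0, 60/31]
R6 ← R6 + (1/3)·R5: [0, 0, 0, 0, 0]
Echelon form has 5 nonzero rows, so rank(A) = 5.
The rank gives the maximum number of linearly independent rows: 5.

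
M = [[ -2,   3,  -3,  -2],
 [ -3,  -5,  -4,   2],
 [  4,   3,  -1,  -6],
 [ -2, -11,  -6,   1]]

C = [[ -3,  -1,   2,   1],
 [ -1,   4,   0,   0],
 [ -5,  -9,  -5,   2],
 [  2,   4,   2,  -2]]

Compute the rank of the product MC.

First compute MC:
[[ 14,  33,   7,  -4],
 [ 38,  27,  18, -15],
 [-22,  -7,   1,  14],
 [ 49,  16,  28, -16]]
Now row reduce the product.
R2 ← R2 − (19/7)·R1: [0, -438/7, -1, -29/7]
R3 ← R3 + (11/7)·R1: [0, 314/7, 12, 54/7]
R4 ← R4 − (7/2)·R1: [0, -199/2, 7/2, -2]
R3 ← R3 + (157/219)·R2: [0, 0, 2471/219, 1039/219]
R4 ← R4 − (1393/876)·R2: [0, 0, 4459/876, 4019/876]
R4 ← R4 − (637/1412)·R3: [0, 0, 0, 864/353]
4 nonzero rows, so rank(MC) = 4.

4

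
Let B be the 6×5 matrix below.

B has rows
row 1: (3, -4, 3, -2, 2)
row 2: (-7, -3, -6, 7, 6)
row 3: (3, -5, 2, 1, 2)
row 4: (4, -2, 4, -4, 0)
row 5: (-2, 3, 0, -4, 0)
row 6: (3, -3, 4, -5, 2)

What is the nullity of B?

2

Row reduce to echelon form.
R2 ← R2 + (7/3)·R1: [0, -37/3, 1, 7/3, 32/3]
R3 ← R3 − R1: [0, -1, -1, 3, 0]
R4 ← R4 − (4/3)·R1: [0, 10/3, 0, -4/3, -8/3]
R5 ← R5 + (2/3)·R1: [0, 1/3, 2, -16/3, 4/3]
R6 ← R6 − R1: [0, 1, 1, -3, 0]
R3 ← R3 − (3/37)·R2: [0, 0, -40/37, 104/37, -32/37]
R4 ← R4 + (10/37)·R2: [0, 0, 10/37, -26/37, 8/37]
R5 ← R5 + (1/37)·R2: [0, 0, 75/37, -195/37, 60/37]
R6 ← R6 + (3/37)·R2: [0, 0, 40/37, -104/37, 32/37]
R4 ← R4 + (1/4)·R3: [0, 0, 0, 0, 0]
R5 ← R5 + (15/8)·R3: [0, 0, 0, 0, 0]
R6 ← R6 + R3: [0, 0, 0, 0, 0]
3 nonzero rows, so rank(B) = 3.
B has 5 columns; by rank–nullity, nullity = 5 − 3 = 2.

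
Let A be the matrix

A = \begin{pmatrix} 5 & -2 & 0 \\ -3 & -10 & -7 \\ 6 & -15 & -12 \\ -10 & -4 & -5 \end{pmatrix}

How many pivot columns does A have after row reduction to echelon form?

3

Row reduce to echelon form.
R2 ← R2 + (3/5)·R1: [0, -56/5, -7]
R3 ← R3 − (6/5)·R1: [0, -63/5, -12]
R4 ← R4 + (2)·R1: [0, -8, -5]
R3 ← R3 − (9/8)·R2: [0, 0, -33/8]
R4 ← R4 − (5/7)·R2: [0, 0, 0]
Echelon form has 3 nonzero rows, so rank(A) = 3.
Each nonzero row contributes one pivot column: 3 pivot columns.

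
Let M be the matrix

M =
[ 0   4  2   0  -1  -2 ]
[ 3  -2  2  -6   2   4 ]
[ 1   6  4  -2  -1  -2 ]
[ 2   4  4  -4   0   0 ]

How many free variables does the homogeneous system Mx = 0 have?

Row reduce to echelon form.
Swap R1 ↔ R2
R3 ← R3 − (1/3)·R1: [0, 20/3, 10/3, 0, -5/3, -10/3]
R4 ← R4 − (2/3)·R1: [0, 16/3, 8/3, 0, -4/3, -8/3]
R3 ← R3 − (5/3)·R2: [0, 0, 0, 0, 0, 0]
R4 ← R4 − (4/3)·R2: [0, 0, 0, 0, 0, 0]
2 nonzero rows, so rank(M) = 2.
M has 6 columns; by rank–nullity, nullity = 6 − 2 = 4.

4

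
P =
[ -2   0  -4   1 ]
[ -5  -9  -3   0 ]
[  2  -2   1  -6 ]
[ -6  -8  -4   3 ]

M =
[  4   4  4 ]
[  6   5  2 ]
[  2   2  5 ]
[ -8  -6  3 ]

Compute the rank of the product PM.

3

First compute PM:
[[-24, -22, -25],
 [-80, -71, -53],
 [ 46,  36,  -9],
 [-104, -90, -51]]
Now row reduce the product.
R2 ← R2 − (10/3)·R1: [0, 7/3, 91/3]
R3 ← R3 + (23/12)·R1: [0, -37/6, -683/12]
R4 ← R4 − (13/3)·R1: [0, 16/3, 172/3]
R3 ← R3 + (37/14)·R2: [0, 0, 93/4]
R4 ← R4 − (16/7)·R2: [0, 0, -12]
R4 ← R4 + (16/31)·R3: [0, 0, 0]
3 nonzero rows, so rank(PM) = 3.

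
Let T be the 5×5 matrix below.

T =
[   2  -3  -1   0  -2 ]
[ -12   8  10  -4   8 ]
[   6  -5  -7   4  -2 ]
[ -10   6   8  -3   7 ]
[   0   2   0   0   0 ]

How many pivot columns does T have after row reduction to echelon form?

3

Row reduce to echelon form.
R2 ← R2 + (6)·R1: [0, -10, 4, -4, -4]
R3 ← R3 − (3)·R1: [0, 4, -4, 4, 4]
R4 ← R4 + (5)·R1: [0, -9, 3, -3, -3]
R3 ← R3 + (2/5)·R2: [0, 0, -12/5, 12/5, 12/5]
R4 ← R4 − (9/10)·R2: [0, 0, -3/5, 3/5, 3/5]
R5 ← R5 + (1/5)·R2: [0, 0, 4/5, -4/5, -4/5]
R4 ← R4 − (1/4)·R3: [0, 0, 0, 0, 0]
R5 ← R5 + (1/3)·R3: [0, 0, 0, 0, 0]
Echelon form has 3 nonzero rows, so rank(T) = 3.
Each nonzero row contributes one pivot column: 3 pivot columns.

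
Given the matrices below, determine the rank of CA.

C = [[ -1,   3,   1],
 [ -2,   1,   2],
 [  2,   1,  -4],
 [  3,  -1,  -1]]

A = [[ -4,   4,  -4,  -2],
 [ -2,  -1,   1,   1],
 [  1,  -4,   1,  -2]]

3

First compute CA:
[[ -1, -11,   8,   3],
 [  8, -17,  11,   1],
 [-14,  23, -11,   5],
 [-11,  17, -14,  -5]]
Now row reduce the product.
R2 ← R2 + (8)·R1: [0, -105, 75, 25]
R3 ← R3 − (14)·R1: [0, 177, -123, -37]
R4 ← R4 − (11)·R1: [0, 138, -102, -38]
R3 ← R3 + (59/35)·R2: [0, 0, 24/7, 36/7]
R4 ← R4 + (46/35)·R2: [0, 0, -24/7, -36/7]
R4 ← R4 + R3: [0, 0, 0, 0]
3 nonzero rows, so rank(CA) = 3.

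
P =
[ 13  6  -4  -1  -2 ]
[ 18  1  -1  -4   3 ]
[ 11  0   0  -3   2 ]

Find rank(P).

3

Row reduce to echelon form.
R2 ← R2 − (18/13)·R1: [0, -95/13, 59/13, -34/13, 75/13]
R3 ← R3 − (11/13)·R1: [0, -66/13, 44/13, -28/13, 48/13]
R3 ← R3 − (66/95)·R2: [0, 0, 22/95, -32/95, -6/19]
Echelon form has 3 nonzero rows, so rank(P) = 3.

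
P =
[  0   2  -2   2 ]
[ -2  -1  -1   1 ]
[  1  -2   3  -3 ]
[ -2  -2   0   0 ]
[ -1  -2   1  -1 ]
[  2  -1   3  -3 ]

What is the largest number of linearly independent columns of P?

Row reduce to echelon form.
Swap R1 ↔ R2
R3 ← R3 + (1/2)·R1: [0, -5/2, 5/2, -5/2]
R4 ← R4 − R1: [0, -1, 1, -1]
R5 ← R5 − (1/2)·R1: [0, -3/2, 3/2, -3/2]
R6 ← R6 + R1: [0, -2, 2, -2]
R3 ← R3 + (5/4)·R2: [0, 0, 0, 0]
R4 ← R4 + (1/2)·R2: [0, 0, 0, 0]
R5 ← R5 + (3/4)·R2: [0, 0, 0, 0]
R6 ← R6 + R2: [0, 0, 0, 0]
Echelon form has 2 nonzero rows, so rank(P) = 2.
The rank gives the maximum number of linearly independent columns: 2.

2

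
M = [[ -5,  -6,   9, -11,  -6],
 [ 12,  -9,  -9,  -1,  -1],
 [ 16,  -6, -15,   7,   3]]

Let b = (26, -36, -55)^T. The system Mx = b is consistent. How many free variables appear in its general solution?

2

Row reduce the augmented matrix [M | b].
R2 ← R2 + (12/5)·R1: [0, -117/5, 63/5, -137/5, -77/5, 132/5]
R3 ← R3 + (16/5)·R1: [0, -126/5, 69/5, -141/5, -81/5, 141/5]
R3 ← R3 − (14/13)·R2: [0, 0, 3/13, 17/13, 5/13, -3/13]
The echelon form has 3 nonzero rows, and every pivot lies in the first 5 columns, so rank(M) = rank([M|b]) = 3.
The system is consistent.
Free variables = (unknowns) − (rank) = 5 − 3 = 2.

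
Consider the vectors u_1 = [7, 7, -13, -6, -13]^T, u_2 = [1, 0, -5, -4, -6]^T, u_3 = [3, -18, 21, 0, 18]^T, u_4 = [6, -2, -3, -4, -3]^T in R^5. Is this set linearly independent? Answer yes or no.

yes

Form the matrix with these vectors as rows and row reduce.
R2 ← R2 − (1/7)·R1: [0, -1, -22/7, -22/7, -29/7]
R3 ← R3 − (3/7)·R1: [0, -21, 186/7, 18/7, 165/7]
R4 ← R4 − (6/7)·R1: [0, -8, 57/7, 8/7, 57/7]
R3 ← R3 − (21)·R2: [0, 0, 648/7, 480/7, 774/7]
R4 ← R4 − (8)·R2: [0, 0, 233/7, 184/7, 289/7]
R4 ← R4 − (233/648)·R3: [0, 0, 0, 44/27, 55/36]
4 nonzero rows, so the 4 vectors span a space of dimension 4.
Since 4 = 4, the vectors are linearly independent.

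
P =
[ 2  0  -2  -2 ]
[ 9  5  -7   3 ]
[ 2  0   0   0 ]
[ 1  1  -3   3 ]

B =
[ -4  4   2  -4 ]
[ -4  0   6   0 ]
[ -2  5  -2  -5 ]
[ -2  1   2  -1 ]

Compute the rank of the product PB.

First compute PB:
[[  0,  -4,   4,   4],
 [-48,   4,  68,  -4],
 [ -8,   8,   4,  -8],
 [ -8,  -8,  20,   8]]
Now row reduce the product.
Swap R1 ↔ R2
R3 ← R3 − (1/6)·R1: [0, 22/3, -22/3, -22/3]
R4 ← R4 − (1/6)·R1: [0, -26/3, 26/3, 26/3]
R3 ← R3 + (11/6)·R2: [0, 0, 0, 0]
R4 ← R4 − (13/6)·R2: [0, 0, 0, 0]
2 nonzero rows, so rank(PB) = 2.

2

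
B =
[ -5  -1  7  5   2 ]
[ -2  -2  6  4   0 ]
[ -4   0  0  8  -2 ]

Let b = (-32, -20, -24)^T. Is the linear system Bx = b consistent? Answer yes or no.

yes

Row reduce the augmented matrix [B | b].
R2 ← R2 − (2/5)·R1: [0, -8/5, 16/5, 2, -4/5, -36/5]
R3 ← R3 − (4/5)·R1: [0, 4/5, -28/5, 4, -18/5, 8/5]
R3 ← R3 + (1/2)·R2: [0, 0, -4, 5, -4, -2]
The echelon form has 3 nonzero rows, and every pivot lies in the first 5 columns, so rank(B) = rank([B|b]) = 3.
The system is consistent.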